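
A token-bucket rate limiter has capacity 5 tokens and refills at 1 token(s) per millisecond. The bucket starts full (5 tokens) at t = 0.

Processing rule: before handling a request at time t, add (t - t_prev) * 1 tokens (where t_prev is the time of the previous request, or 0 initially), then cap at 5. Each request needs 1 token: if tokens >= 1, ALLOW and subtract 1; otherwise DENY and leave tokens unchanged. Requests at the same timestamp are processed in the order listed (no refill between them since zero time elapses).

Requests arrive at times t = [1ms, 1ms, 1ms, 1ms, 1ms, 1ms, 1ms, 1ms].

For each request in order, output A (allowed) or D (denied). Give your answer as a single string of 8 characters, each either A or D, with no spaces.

Simulating step by step:
  req#1 t=1ms: ALLOW
  req#2 t=1ms: ALLOW
  req#3 t=1ms: ALLOW
  req#4 t=1ms: ALLOW
  req#5 t=1ms: ALLOW
  req#6 t=1ms: DENY
  req#7 t=1ms: DENY
  req#8 t=1ms: DENY

Answer: AAAAADDD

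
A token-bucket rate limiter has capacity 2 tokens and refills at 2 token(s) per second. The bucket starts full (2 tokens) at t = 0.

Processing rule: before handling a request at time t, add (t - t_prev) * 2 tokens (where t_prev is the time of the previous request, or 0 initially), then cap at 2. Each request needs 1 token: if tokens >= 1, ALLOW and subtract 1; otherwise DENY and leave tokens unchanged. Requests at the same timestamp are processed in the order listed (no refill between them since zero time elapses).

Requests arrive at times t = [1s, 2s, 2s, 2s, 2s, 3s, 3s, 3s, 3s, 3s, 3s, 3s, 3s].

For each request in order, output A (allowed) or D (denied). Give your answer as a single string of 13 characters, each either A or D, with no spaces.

Answer: AAADDAADDDDDD

Derivation:
Simulating step by step:
  req#1 t=1s: ALLOW
  req#2 t=2s: ALLOW
  req#3 t=2s: ALLOW
  req#4 t=2s: DENY
  req#5 t=2s: DENY
  req#6 t=3s: ALLOW
  req#7 t=3s: ALLOW
  req#8 t=3s: DENY
  req#9 t=3s: DENY
  req#10 t=3s: DENY
  req#11 t=3s: DENY
  req#12 t=3s: DENY
  req#13 t=3s: DENY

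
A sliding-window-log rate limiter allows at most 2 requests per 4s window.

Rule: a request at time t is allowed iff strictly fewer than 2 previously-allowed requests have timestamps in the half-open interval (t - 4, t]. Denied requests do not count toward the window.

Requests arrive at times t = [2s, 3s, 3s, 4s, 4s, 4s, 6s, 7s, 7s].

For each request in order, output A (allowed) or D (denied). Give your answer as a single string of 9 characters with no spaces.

Tracking allowed requests in the window:
  req#1 t=2s: ALLOW
  req#2 t=3s: ALLOW
  req#3 t=3s: DENY
  req#4 t=4s: DENY
  req#5 t=4s: DENY
  req#6 t=4s: DENY
  req#7 t=6s: ALLOW
  req#8 t=7s: ALLOW
  req#9 t=7s: DENY

Answer: AADDDDAAD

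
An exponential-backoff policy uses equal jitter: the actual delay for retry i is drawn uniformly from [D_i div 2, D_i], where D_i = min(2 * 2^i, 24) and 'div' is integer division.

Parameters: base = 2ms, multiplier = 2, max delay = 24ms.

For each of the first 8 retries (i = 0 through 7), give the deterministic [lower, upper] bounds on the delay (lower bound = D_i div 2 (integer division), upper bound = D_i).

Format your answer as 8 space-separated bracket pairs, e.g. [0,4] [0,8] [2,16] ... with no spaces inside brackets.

Answer: [1,2] [2,4] [4,8] [8,16] [12,24] [12,24] [12,24] [12,24]

Derivation:
Computing bounds per retry:
  i=0: D_i=min(2*2^0,24)=2, bounds=[1,2]
  i=1: D_i=min(2*2^1,24)=4, bounds=[2,4]
  i=2: D_i=min(2*2^2,24)=8, bounds=[4,8]
  i=3: D_i=min(2*2^3,24)=16, bounds=[8,16]
  i=4: D_i=min(2*2^4,24)=24, bounds=[12,24]
  i=5: D_i=min(2*2^5,24)=24, bounds=[12,24]
  i=6: D_i=min(2*2^6,24)=24, bounds=[12,24]
  i=7: D_i=min(2*2^7,24)=24, bounds=[12,24]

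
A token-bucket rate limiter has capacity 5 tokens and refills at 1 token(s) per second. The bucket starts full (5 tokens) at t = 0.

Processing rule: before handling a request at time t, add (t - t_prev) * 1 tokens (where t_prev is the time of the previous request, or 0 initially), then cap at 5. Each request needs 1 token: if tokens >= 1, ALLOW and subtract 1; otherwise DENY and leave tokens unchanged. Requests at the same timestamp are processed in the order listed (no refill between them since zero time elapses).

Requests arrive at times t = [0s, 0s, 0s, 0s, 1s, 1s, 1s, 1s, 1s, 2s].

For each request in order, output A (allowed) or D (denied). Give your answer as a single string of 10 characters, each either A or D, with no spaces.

Answer: AAAAAADDDA

Derivation:
Simulating step by step:
  req#1 t=0s: ALLOW
  req#2 t=0s: ALLOW
  req#3 t=0s: ALLOW
  req#4 t=0s: ALLOW
  req#5 t=1s: ALLOW
  req#6 t=1s: ALLOW
  req#7 t=1s: DENY
  req#8 t=1s: DENY
  req#9 t=1s: DENY
  req#10 t=2s: ALLOW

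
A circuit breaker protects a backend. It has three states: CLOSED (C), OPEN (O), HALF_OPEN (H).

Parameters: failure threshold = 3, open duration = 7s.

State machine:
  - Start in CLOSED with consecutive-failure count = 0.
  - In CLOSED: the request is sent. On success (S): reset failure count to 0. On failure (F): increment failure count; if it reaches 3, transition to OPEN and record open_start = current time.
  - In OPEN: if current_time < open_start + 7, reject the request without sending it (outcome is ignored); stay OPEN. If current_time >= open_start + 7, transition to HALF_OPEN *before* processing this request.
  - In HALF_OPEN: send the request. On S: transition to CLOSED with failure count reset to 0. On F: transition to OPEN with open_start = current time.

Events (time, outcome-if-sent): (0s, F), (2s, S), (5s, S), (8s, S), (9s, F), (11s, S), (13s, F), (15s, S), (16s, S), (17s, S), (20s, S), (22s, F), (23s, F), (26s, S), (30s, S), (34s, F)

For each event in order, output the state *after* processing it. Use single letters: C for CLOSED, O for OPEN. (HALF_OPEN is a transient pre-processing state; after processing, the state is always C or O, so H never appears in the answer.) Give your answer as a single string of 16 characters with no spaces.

Answer: CCCCCCCCCCCCCCCC

Derivation:
State after each event:
  event#1 t=0s outcome=F: state=CLOSED
  event#2 t=2s outcome=S: state=CLOSED
  event#3 t=5s outcome=S: state=CLOSED
  event#4 t=8s outcome=S: state=CLOSED
  event#5 t=9s outcome=F: state=CLOSED
  event#6 t=11s outcome=S: state=CLOSED
  event#7 t=13s outcome=F: state=CLOSED
  event#8 t=15s outcome=S: state=CLOSED
  event#9 t=16s outcome=S: state=CLOSED
  event#10 t=17s outcome=S: state=CLOSED
  event#11 t=20s outcome=S: state=CLOSED
  event#12 t=22s outcome=F: state=CLOSED
  event#13 t=23s outcome=F: state=CLOSED
  event#14 t=26s outcome=S: state=CLOSED
  event#15 t=30s outcome=S: state=CLOSED
  event#16 t=34s outcome=F: state=CLOSED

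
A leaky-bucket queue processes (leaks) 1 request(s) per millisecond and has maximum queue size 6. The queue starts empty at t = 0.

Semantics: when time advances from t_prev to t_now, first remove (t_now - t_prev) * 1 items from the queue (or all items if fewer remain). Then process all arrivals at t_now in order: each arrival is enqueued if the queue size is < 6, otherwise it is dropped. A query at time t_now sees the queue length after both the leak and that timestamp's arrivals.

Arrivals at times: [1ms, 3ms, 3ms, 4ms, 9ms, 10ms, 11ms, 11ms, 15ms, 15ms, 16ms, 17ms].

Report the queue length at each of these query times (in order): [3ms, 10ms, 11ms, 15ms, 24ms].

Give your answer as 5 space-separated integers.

Queue lengths at query times:
  query t=3ms: backlog = 2
  query t=10ms: backlog = 1
  query t=11ms: backlog = 2
  query t=15ms: backlog = 2
  query t=24ms: backlog = 0

Answer: 2 1 2 2 0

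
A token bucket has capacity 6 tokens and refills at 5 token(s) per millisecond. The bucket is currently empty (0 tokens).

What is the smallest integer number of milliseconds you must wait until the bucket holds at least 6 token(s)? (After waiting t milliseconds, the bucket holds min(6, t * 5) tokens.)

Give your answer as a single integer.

Answer: 2

Derivation:
Need t * 5 >= 6, so t >= 6/5.
Smallest integer t = ceil(6/5) = 2.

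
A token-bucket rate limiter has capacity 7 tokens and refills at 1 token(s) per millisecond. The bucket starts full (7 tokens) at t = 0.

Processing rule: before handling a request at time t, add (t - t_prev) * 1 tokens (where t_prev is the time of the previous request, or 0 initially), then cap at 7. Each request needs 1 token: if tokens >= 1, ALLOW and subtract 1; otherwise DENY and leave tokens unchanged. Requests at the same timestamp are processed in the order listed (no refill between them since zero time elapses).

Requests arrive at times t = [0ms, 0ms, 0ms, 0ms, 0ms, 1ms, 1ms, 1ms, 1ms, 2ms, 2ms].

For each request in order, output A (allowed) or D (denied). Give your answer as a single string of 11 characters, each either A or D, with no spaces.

Answer: AAAAAAAADAD

Derivation:
Simulating step by step:
  req#1 t=0ms: ALLOW
  req#2 t=0ms: ALLOW
  req#3 t=0ms: ALLOW
  req#4 t=0ms: ALLOW
  req#5 t=0ms: ALLOW
  req#6 t=1ms: ALLOW
  req#7 t=1ms: ALLOW
  req#8 t=1ms: ALLOW
  req#9 t=1ms: DENY
  req#10 t=2ms: ALLOW
  req#11 t=2ms: DENY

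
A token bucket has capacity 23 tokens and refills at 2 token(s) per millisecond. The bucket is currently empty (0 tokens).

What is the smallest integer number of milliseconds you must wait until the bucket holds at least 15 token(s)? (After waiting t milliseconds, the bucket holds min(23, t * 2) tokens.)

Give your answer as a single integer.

Answer: 8

Derivation:
Need t * 2 >= 15, so t >= 15/2.
Smallest integer t = ceil(15/2) = 8.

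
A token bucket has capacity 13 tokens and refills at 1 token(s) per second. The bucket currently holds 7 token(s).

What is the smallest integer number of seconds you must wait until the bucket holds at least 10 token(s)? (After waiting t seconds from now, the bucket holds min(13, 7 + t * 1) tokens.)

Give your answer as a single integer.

Need 7 + t * 1 >= 10, so t >= 3/1.
Smallest integer t = ceil(3/1) = 3.

Answer: 3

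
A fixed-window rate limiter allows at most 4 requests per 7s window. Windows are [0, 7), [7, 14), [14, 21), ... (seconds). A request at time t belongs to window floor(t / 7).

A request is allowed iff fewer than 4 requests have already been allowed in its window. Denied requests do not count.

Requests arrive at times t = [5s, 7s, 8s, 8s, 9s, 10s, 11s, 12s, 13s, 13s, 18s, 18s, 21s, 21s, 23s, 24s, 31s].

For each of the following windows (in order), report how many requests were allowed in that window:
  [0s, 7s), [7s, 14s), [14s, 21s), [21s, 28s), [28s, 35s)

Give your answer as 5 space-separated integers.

Answer: 1 4 2 4 1

Derivation:
Processing requests:
  req#1 t=5s (window 0): ALLOW
  req#2 t=7s (window 1): ALLOW
  req#3 t=8s (window 1): ALLOW
  req#4 t=8s (window 1): ALLOW
  req#5 t=9s (window 1): ALLOW
  req#6 t=10s (window 1): DENY
  req#7 t=11s (window 1): DENY
  req#8 t=12s (window 1): DENY
  req#9 t=13s (window 1): DENY
  req#10 t=13s (window 1): DENY
  req#11 t=18s (window 2): ALLOW
  req#12 t=18s (window 2): ALLOW
  req#13 t=21s (window 3): ALLOW
  req#14 t=21s (window 3): ALLOW
  req#15 t=23s (window 3): ALLOW
  req#16 t=24s (window 3): ALLOW
  req#17 t=31s (window 4): ALLOW

Allowed counts by window: 1 4 2 4 1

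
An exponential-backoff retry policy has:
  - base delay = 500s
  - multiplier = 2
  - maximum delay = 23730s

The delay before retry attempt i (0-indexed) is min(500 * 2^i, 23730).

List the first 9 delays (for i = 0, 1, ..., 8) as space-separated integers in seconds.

Answer: 500 1000 2000 4000 8000 16000 23730 23730 23730

Derivation:
Computing each delay:
  i=0: min(500*2^0, 23730) = 500
  i=1: min(500*2^1, 23730) = 1000
  i=2: min(500*2^2, 23730) = 2000
  i=3: min(500*2^3, 23730) = 4000
  i=4: min(500*2^4, 23730) = 8000
  i=5: min(500*2^5, 23730) = 16000
  i=6: min(500*2^6, 23730) = 23730
  i=7: min(500*2^7, 23730) = 23730
  i=8: min(500*2^8, 23730) = 23730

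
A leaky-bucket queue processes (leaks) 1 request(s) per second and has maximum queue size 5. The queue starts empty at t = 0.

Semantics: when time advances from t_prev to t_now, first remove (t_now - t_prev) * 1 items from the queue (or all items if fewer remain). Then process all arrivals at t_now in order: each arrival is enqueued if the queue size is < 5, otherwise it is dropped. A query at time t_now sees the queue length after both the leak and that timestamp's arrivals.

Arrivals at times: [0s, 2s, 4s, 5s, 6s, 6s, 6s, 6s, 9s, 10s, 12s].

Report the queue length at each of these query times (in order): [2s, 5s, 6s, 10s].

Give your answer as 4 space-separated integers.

Answer: 1 1 4 2

Derivation:
Queue lengths at query times:
  query t=2s: backlog = 1
  query t=5s: backlog = 1
  query t=6s: backlog = 4
  query t=10s: backlog = 2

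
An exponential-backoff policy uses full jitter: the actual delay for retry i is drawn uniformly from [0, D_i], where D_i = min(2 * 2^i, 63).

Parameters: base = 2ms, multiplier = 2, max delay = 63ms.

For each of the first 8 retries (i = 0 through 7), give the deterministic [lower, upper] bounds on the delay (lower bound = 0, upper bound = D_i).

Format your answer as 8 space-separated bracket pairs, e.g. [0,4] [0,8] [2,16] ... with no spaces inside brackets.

Answer: [0,2] [0,4] [0,8] [0,16] [0,32] [0,63] [0,63] [0,63]

Derivation:
Computing bounds per retry:
  i=0: D_i=min(2*2^0,63)=2, bounds=[0,2]
  i=1: D_i=min(2*2^1,63)=4, bounds=[0,4]
  i=2: D_i=min(2*2^2,63)=8, bounds=[0,8]
  i=3: D_i=min(2*2^3,63)=16, bounds=[0,16]
  i=4: D_i=min(2*2^4,63)=32, bounds=[0,32]
  i=5: D_i=min(2*2^5,63)=63, bounds=[0,63]
  i=6: D_i=min(2*2^6,63)=63, bounds=[0,63]
  i=7: D_i=min(2*2^7,63)=63, bounds=[0,63]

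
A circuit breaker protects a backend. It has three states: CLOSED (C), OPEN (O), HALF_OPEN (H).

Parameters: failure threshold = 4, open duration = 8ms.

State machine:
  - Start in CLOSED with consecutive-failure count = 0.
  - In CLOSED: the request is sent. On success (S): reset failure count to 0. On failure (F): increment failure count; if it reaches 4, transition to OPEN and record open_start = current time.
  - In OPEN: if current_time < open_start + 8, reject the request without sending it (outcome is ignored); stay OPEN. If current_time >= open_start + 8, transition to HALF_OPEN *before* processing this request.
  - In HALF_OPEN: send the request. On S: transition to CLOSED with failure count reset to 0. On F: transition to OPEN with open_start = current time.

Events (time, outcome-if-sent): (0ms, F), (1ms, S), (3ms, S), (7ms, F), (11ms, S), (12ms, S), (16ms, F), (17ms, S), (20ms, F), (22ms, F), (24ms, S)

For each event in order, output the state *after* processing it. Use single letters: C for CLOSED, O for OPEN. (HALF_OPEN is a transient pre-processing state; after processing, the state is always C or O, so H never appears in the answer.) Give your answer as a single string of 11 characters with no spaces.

Answer: CCCCCCCCCCC

Derivation:
State after each event:
  event#1 t=0ms outcome=F: state=CLOSED
  event#2 t=1ms outcome=S: state=CLOSED
  event#3 t=3ms outcome=S: state=CLOSED
  event#4 t=7ms outcome=F: state=CLOSED
  event#5 t=11ms outcome=S: state=CLOSED
  event#6 t=12ms outcome=S: state=CLOSED
  event#7 t=16ms outcome=F: state=CLOSED
  event#8 t=17ms outcome=S: state=CLOSED
  event#9 t=20ms outcome=F: state=CLOSED
  event#10 t=22ms outcome=F: state=CLOSED
  event#11 t=24ms outcome=S: state=CLOSED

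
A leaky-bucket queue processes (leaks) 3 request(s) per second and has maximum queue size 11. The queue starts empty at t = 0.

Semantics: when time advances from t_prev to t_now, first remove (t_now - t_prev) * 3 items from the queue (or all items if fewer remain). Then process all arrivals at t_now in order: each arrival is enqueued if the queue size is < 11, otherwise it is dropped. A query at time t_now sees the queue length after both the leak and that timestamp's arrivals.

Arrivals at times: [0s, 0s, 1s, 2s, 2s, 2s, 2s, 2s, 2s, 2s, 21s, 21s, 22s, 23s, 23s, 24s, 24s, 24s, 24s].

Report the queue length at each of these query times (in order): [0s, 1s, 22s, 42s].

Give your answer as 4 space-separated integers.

Queue lengths at query times:
  query t=0s: backlog = 2
  query t=1s: backlog = 1
  query t=22s: backlog = 1
  query t=42s: backlog = 0

Answer: 2 1 1 0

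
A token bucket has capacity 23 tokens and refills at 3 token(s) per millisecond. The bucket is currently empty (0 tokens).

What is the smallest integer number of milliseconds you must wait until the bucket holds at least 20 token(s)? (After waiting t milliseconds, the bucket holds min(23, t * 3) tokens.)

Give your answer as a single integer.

Answer: 7

Derivation:
Need t * 3 >= 20, so t >= 20/3.
Smallest integer t = ceil(20/3) = 7.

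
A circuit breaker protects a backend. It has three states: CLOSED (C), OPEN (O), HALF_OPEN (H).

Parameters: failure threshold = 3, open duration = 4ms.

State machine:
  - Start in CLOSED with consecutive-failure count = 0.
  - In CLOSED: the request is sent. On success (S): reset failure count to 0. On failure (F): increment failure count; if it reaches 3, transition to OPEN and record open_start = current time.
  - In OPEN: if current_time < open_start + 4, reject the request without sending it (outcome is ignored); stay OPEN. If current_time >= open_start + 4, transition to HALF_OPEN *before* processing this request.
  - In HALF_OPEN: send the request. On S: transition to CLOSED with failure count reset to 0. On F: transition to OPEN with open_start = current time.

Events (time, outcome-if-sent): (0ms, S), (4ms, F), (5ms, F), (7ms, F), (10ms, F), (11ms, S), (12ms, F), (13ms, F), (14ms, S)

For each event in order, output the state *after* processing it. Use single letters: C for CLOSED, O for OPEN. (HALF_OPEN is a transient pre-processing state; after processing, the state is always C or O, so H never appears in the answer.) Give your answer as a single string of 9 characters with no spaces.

State after each event:
  event#1 t=0ms outcome=S: state=CLOSED
  event#2 t=4ms outcome=F: state=CLOSED
  event#3 t=5ms outcome=F: state=CLOSED
  event#4 t=7ms outcome=F: state=OPEN
  event#5 t=10ms outcome=F: state=OPEN
  event#6 t=11ms outcome=S: state=CLOSED
  event#7 t=12ms outcome=F: state=CLOSED
  event#8 t=13ms outcome=F: state=CLOSED
  event#9 t=14ms outcome=S: state=CLOSED

Answer: CCCOOCCCC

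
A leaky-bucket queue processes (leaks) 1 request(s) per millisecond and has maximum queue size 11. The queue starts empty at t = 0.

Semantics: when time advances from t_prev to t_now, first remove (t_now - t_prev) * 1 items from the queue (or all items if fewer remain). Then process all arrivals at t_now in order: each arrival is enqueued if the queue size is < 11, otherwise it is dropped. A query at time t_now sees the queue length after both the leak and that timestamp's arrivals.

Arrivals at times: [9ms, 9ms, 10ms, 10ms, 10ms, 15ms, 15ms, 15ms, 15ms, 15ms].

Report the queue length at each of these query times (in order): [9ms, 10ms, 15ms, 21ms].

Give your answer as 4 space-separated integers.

Queue lengths at query times:
  query t=9ms: backlog = 2
  query t=10ms: backlog = 4
  query t=15ms: backlog = 5
  query t=21ms: backlog = 0

Answer: 2 4 5 0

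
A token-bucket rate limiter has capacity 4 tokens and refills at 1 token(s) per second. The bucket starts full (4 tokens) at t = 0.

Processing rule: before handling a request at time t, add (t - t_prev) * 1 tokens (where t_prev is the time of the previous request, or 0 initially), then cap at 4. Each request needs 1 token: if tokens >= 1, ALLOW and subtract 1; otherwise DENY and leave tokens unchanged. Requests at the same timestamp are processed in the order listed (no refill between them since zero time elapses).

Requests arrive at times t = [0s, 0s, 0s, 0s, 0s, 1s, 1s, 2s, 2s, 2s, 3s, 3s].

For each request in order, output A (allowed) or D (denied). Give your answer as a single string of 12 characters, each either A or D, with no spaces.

Answer: AAAADADADDAD

Derivation:
Simulating step by step:
  req#1 t=0s: ALLOW
  req#2 t=0s: ALLOW
  req#3 t=0s: ALLOW
  req#4 t=0s: ALLOW
  req#5 t=0s: DENY
  req#6 t=1s: ALLOW
  req#7 t=1s: DENY
  req#8 t=2s: ALLOW
  req#9 t=2s: DENY
  req#10 t=2s: DENY
  req#11 t=3s: ALLOW
  req#12 t=3s: DENY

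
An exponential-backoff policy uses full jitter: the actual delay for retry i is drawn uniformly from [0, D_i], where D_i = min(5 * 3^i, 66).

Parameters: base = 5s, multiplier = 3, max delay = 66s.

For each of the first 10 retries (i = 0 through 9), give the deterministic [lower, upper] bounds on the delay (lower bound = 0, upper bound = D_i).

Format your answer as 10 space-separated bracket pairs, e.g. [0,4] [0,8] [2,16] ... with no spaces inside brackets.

Answer: [0,5] [0,15] [0,45] [0,66] [0,66] [0,66] [0,66] [0,66] [0,66] [0,66]

Derivation:
Computing bounds per retry:
  i=0: D_i=min(5*3^0,66)=5, bounds=[0,5]
  i=1: D_i=min(5*3^1,66)=15, bounds=[0,15]
  i=2: D_i=min(5*3^2,66)=45, bounds=[0,45]
  i=3: D_i=min(5*3^3,66)=66, bounds=[0,66]
  i=4: D_i=min(5*3^4,66)=66, bounds=[0,66]
  i=5: D_i=min(5*3^5,66)=66, bounds=[0,66]
  i=6: D_i=min(5*3^6,66)=66, bounds=[0,66]
  i=7: D_i=min(5*3^7,66)=66, bounds=[0,66]
  i=8: D_i=min(5*3^8,66)=66, bounds=[0,66]
  i=9: D_i=min(5*3^9,66)=66, bounds=[0,66]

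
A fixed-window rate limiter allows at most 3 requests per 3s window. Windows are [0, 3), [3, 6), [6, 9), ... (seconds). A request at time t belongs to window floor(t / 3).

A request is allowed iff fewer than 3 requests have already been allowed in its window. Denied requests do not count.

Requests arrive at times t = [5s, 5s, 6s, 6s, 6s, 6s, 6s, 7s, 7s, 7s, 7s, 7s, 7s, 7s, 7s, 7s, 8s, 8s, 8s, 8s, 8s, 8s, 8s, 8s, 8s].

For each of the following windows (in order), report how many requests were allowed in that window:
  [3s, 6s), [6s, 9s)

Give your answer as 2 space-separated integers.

Answer: 2 3

Derivation:
Processing requests:
  req#1 t=5s (window 1): ALLOW
  req#2 t=5s (window 1): ALLOW
  req#3 t=6s (window 2): ALLOW
  req#4 t=6s (window 2): ALLOW
  req#5 t=6s (window 2): ALLOW
  req#6 t=6s (window 2): DENY
  req#7 t=6s (window 2): DENY
  req#8 t=7s (window 2): DENY
  req#9 t=7s (window 2): DENY
  req#10 t=7s (window 2): DENY
  req#11 t=7s (window 2): DENY
  req#12 t=7s (window 2): DENY
  req#13 t=7s (window 2): DENY
  req#14 t=7s (window 2): DENY
  req#15 t=7s (window 2): DENY
  req#16 t=7s (window 2): DENY
  req#17 t=8s (window 2): DENY
  req#18 t=8s (window 2): DENY
  req#19 t=8s (window 2): DENY
  req#20 t=8s (window 2): DENY
  req#21 t=8s (window 2): DENY
  req#22 t=8s (window 2): DENY
  req#23 t=8s (window 2): DENY
  req#24 t=8s (window 2): DENY
  req#25 t=8s (window 2): DENY

Allowed counts by window: 2 3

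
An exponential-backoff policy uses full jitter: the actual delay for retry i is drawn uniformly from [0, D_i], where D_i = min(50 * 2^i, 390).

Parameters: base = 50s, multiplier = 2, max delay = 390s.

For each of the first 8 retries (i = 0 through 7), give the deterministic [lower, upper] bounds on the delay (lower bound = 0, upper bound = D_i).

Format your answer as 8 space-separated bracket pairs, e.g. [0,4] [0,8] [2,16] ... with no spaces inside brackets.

Computing bounds per retry:
  i=0: D_i=min(50*2^0,390)=50, bounds=[0,50]
  i=1: D_i=min(50*2^1,390)=100, bounds=[0,100]
  i=2: D_i=min(50*2^2,390)=200, bounds=[0,200]
  i=3: D_i=min(50*2^3,390)=390, bounds=[0,390]
  i=4: D_i=min(50*2^4,390)=390, bounds=[0,390]
  i=5: D_i=min(50*2^5,390)=390, bounds=[0,390]
  i=6: D_i=min(50*2^6,390)=390, bounds=[0,390]
  i=7: D_i=min(50*2^7,390)=390, bounds=[0,390]

Answer: [0,50] [0,100] [0,200] [0,390] [0,390] [0,390] [0,390] [0,390]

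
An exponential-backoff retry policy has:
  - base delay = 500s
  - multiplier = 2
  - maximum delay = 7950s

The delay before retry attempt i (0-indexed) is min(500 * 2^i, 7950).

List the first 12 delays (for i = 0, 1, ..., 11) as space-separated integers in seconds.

Computing each delay:
  i=0: min(500*2^0, 7950) = 500
  i=1: min(500*2^1, 7950) = 1000
  i=2: min(500*2^2, 7950) = 2000
  i=3: min(500*2^3, 7950) = 4000
  i=4: min(500*2^4, 7950) = 7950
  i=5: min(500*2^5, 7950) = 7950
  i=6: min(500*2^6, 7950) = 7950
  i=7: min(500*2^7, 7950) = 7950
  i=8: min(500*2^8, 7950) = 7950
  i=9: min(500*2^9, 7950) = 7950
  i=10: min(500*2^10, 7950) = 7950
  i=11: min(500*2^11, 7950) = 7950

Answer: 500 1000 2000 4000 7950 7950 7950 7950 7950 7950 7950 7950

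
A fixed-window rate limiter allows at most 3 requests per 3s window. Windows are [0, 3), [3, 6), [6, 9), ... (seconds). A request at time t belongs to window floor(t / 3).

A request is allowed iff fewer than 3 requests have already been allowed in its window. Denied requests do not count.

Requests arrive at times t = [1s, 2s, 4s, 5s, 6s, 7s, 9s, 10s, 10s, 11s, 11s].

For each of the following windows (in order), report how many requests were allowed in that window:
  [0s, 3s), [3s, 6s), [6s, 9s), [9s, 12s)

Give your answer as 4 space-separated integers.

Answer: 2 2 2 3

Derivation:
Processing requests:
  req#1 t=1s (window 0): ALLOW
  req#2 t=2s (window 0): ALLOW
  req#3 t=4s (window 1): ALLOW
  req#4 t=5s (window 1): ALLOW
  req#5 t=6s (window 2): ALLOW
  req#6 t=7s (window 2): ALLOW
  req#7 t=9s (window 3): ALLOW
  req#8 t=10s (window 3): ALLOW
  req#9 t=10s (window 3): ALLOW
  req#10 t=11s (window 3): DENY
  req#11 t=11s (window 3): DENY

Allowed counts by window: 2 2 2 3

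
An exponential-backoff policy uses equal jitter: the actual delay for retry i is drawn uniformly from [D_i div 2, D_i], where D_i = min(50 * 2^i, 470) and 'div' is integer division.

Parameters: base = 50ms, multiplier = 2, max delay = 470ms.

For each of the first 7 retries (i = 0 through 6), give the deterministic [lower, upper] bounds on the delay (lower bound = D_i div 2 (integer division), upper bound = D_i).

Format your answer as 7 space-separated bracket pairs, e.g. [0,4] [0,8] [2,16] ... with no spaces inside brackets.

Computing bounds per retry:
  i=0: D_i=min(50*2^0,470)=50, bounds=[25,50]
  i=1: D_i=min(50*2^1,470)=100, bounds=[50,100]
  i=2: D_i=min(50*2^2,470)=200, bounds=[100,200]
  i=3: D_i=min(50*2^3,470)=400, bounds=[200,400]
  i=4: D_i=min(50*2^4,470)=470, bounds=[235,470]
  i=5: D_i=min(50*2^5,470)=470, bounds=[235,470]
  i=6: D_i=min(50*2^6,470)=470, bounds=[235,470]

Answer: [25,50] [50,100] [100,200] [200,400] [235,470] [235,470] [235,470]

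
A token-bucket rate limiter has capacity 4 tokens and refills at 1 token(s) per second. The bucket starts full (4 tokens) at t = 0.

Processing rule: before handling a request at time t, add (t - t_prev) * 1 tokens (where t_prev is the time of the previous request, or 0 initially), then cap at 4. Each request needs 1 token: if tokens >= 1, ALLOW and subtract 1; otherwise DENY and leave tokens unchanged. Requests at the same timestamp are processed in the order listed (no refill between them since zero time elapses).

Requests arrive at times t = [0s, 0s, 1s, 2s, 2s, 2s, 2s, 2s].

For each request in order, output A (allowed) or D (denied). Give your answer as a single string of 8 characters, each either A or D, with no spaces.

Answer: AAAAAADD

Derivation:
Simulating step by step:
  req#1 t=0s: ALLOW
  req#2 t=0s: ALLOW
  req#3 t=1s: ALLOW
  req#4 t=2s: ALLOW
  req#5 t=2s: ALLOW
  req#6 t=2s: ALLOW
  req#7 t=2s: DENY
  req#8 t=2s: DENY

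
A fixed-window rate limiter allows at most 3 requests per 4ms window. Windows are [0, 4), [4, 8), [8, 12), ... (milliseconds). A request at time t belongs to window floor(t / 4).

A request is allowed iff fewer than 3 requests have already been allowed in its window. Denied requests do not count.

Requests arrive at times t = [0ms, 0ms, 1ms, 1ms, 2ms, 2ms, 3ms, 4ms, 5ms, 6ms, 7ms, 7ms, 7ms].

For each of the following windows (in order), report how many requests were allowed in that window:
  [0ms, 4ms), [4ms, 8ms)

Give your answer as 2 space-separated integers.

Answer: 3 3

Derivation:
Processing requests:
  req#1 t=0ms (window 0): ALLOW
  req#2 t=0ms (window 0): ALLOW
  req#3 t=1ms (window 0): ALLOW
  req#4 t=1ms (window 0): DENY
  req#5 t=2ms (window 0): DENY
  req#6 t=2ms (window 0): DENY
  req#7 t=3ms (window 0): DENY
  req#8 t=4ms (window 1): ALLOW
  req#9 t=5ms (window 1): ALLOW
  req#10 t=6ms (window 1): ALLOW
  req#11 t=7ms (window 1): DENY
  req#12 t=7ms (window 1): DENY
  req#13 t=7ms (window 1): DENY

Allowed counts by window: 3 3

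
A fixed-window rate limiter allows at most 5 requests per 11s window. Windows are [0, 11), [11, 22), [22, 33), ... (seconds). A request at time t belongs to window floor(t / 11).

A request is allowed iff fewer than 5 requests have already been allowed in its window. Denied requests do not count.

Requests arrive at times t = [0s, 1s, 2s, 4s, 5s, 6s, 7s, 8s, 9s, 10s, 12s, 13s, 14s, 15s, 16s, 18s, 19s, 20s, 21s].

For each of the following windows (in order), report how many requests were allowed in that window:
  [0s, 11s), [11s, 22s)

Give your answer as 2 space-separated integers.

Answer: 5 5

Derivation:
Processing requests:
  req#1 t=0s (window 0): ALLOW
  req#2 t=1s (window 0): ALLOW
  req#3 t=2s (window 0): ALLOW
  req#4 t=4s (window 0): ALLOW
  req#5 t=5s (window 0): ALLOW
  req#6 t=6s (window 0): DENY
  req#7 t=7s (window 0): DENY
  req#8 t=8s (window 0): DENY
  req#9 t=9s (window 0): DENY
  req#10 t=10s (window 0): DENY
  req#11 t=12s (window 1): ALLOW
  req#12 t=13s (window 1): ALLOW
  req#13 t=14s (window 1): ALLOW
  req#14 t=15s (window 1): ALLOW
  req#15 t=16s (window 1): ALLOW
  req#16 t=18s (window 1): DENY
  req#17 t=19s (window 1): DENY
  req#18 t=20s (window 1): DENY
  req#19 t=21s (window 1): DENY

Allowed counts by window: 5 5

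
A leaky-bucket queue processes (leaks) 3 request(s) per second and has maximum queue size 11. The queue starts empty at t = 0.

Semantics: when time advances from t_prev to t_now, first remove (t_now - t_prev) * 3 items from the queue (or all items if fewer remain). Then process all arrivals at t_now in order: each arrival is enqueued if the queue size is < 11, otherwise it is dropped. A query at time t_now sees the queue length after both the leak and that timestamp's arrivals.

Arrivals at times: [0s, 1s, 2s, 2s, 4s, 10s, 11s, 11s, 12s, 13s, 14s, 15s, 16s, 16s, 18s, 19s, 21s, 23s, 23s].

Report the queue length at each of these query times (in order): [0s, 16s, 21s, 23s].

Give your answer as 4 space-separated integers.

Answer: 1 2 1 2

Derivation:
Queue lengths at query times:
  query t=0s: backlog = 1
  query t=16s: backlog = 2
  query t=21s: backlog = 1
  query t=23s: backlog = 2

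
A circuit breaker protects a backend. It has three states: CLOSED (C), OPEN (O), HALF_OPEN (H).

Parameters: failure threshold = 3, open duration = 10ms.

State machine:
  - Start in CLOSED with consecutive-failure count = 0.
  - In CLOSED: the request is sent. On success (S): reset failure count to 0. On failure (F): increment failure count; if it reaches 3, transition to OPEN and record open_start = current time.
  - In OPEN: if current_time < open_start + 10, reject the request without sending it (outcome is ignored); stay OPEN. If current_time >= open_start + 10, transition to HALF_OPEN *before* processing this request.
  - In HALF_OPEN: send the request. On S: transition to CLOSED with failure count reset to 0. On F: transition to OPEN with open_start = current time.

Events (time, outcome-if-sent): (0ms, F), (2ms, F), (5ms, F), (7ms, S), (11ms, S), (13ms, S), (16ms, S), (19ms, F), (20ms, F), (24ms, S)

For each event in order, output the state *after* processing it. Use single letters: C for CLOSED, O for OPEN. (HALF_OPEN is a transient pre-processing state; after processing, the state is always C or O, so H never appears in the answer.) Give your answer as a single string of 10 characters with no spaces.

State after each event:
  event#1 t=0ms outcome=F: state=CLOSED
  event#2 t=2ms outcome=F: state=CLOSED
  event#3 t=5ms outcome=F: state=OPEN
  event#4 t=7ms outcome=S: state=OPEN
  event#5 t=11ms outcome=S: state=OPEN
  event#6 t=13ms outcome=S: state=OPEN
  event#7 t=16ms outcome=S: state=CLOSED
  event#8 t=19ms outcome=F: state=CLOSED
  event#9 t=20ms outcome=F: state=CLOSED
  event#10 t=24ms outcome=S: state=CLOSED

Answer: CCOOOOCCCC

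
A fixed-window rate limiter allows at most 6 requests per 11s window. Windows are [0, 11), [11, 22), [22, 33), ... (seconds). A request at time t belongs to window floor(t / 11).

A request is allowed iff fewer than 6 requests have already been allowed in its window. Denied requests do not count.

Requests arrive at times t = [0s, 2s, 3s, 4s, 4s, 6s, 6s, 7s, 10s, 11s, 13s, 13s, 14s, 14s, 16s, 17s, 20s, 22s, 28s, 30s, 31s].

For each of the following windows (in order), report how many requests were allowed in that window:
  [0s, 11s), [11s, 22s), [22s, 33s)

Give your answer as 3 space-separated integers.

Processing requests:
  req#1 t=0s (window 0): ALLOW
  req#2 t=2s (window 0): ALLOW
  req#3 t=3s (window 0): ALLOW
  req#4 t=4s (window 0): ALLOW
  req#5 t=4s (window 0): ALLOW
  req#6 t=6s (window 0): ALLOW
  req#7 t=6s (window 0): DENY
  req#8 t=7s (window 0): DENY
  req#9 t=10s (window 0): DENY
  req#10 t=11s (window 1): ALLOW
  req#11 t=13s (window 1): ALLOW
  req#12 t=13s (window 1): ALLOW
  req#13 t=14s (window 1): ALLOW
  req#14 t=14s (window 1): ALLOW
  req#15 t=16s (window 1): ALLOW
  req#16 t=17s (window 1): DENY
  req#17 t=20s (window 1): DENY
  req#18 t=22s (window 2): ALLOW
  req#19 t=28s (window 2): ALLOW
  req#20 t=30s (window 2): ALLOW
  req#21 t=31s (window 2): ALLOW

Allowed counts by window: 6 6 4

Answer: 6 6 4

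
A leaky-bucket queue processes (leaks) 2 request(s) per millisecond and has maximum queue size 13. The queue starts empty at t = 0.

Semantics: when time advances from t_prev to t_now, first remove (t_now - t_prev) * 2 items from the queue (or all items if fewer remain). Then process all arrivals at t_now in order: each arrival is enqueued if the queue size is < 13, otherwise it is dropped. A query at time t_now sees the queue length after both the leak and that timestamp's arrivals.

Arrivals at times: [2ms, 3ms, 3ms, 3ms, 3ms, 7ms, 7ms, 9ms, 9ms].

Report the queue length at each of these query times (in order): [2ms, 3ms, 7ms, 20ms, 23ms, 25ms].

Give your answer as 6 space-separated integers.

Queue lengths at query times:
  query t=2ms: backlog = 1
  query t=3ms: backlog = 4
  query t=7ms: backlog = 2
  query t=20ms: backlog = 0
  query t=23ms: backlog = 0
  query t=25ms: backlog = 0

Answer: 1 4 2 0 0 0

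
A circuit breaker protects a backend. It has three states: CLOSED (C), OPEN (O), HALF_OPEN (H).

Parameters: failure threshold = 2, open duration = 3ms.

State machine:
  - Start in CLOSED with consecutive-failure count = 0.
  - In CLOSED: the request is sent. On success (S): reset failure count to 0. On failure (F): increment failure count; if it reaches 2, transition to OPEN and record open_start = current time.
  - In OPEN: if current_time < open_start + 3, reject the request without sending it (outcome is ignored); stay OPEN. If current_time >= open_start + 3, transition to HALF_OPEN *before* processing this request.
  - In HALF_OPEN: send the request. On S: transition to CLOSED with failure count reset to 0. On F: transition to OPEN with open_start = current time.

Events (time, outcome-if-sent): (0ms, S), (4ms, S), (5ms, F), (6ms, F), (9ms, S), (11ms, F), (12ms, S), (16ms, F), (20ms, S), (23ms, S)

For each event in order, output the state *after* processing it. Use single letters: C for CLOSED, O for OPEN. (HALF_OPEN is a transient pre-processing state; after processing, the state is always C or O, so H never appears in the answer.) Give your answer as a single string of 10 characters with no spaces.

State after each event:
  event#1 t=0ms outcome=S: state=CLOSED
  event#2 t=4ms outcome=S: state=CLOSED
  event#3 t=5ms outcome=F: state=CLOSED
  event#4 t=6ms outcome=F: state=OPEN
  event#5 t=9ms outcome=S: state=CLOSED
  event#6 t=11ms outcome=F: state=CLOSED
  event#7 t=12ms outcome=S: state=CLOSED
  event#8 t=16ms outcome=F: state=CLOSED
  event#9 t=20ms outcome=S: state=CLOSED
  event#10 t=23ms outcome=S: state=CLOSED

Answer: CCCOCCCCCC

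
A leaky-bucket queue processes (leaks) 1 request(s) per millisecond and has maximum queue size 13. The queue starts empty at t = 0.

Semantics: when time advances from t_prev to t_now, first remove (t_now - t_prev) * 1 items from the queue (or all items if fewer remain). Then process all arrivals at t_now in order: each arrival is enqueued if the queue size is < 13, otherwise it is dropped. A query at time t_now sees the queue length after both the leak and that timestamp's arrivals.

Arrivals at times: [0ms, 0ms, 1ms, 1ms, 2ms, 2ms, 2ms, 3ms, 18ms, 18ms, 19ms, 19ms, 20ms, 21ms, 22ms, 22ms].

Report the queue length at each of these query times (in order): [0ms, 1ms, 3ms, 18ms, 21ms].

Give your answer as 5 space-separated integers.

Queue lengths at query times:
  query t=0ms: backlog = 2
  query t=1ms: backlog = 3
  query t=3ms: backlog = 5
  query t=18ms: backlog = 2
  query t=21ms: backlog = 3

Answer: 2 3 5 2 3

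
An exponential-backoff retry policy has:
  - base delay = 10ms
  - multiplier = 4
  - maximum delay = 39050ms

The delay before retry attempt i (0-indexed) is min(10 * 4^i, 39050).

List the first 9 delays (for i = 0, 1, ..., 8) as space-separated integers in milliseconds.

Answer: 10 40 160 640 2560 10240 39050 39050 39050

Derivation:
Computing each delay:
  i=0: min(10*4^0, 39050) = 10
  i=1: min(10*4^1, 39050) = 40
  i=2: min(10*4^2, 39050) = 160
  i=3: min(10*4^3, 39050) = 640
  i=4: min(10*4^4, 39050) = 2560
  i=5: min(10*4^5, 39050) = 10240
  i=6: min(10*4^6, 39050) = 39050
  i=7: min(10*4^7, 39050) = 39050
  i=8: min(10*4^8, 39050) = 39050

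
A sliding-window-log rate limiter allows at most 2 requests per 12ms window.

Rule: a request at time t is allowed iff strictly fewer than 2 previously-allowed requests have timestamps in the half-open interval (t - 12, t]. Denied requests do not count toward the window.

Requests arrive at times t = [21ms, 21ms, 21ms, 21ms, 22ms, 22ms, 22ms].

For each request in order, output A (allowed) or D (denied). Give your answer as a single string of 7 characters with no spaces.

Tracking allowed requests in the window:
  req#1 t=21ms: ALLOW
  req#2 t=21ms: ALLOW
  req#3 t=21ms: DENY
  req#4 t=21ms: DENY
  req#5 t=22ms: DENY
  req#6 t=22ms: DENY
  req#7 t=22ms: DENY

Answer: AADDDDD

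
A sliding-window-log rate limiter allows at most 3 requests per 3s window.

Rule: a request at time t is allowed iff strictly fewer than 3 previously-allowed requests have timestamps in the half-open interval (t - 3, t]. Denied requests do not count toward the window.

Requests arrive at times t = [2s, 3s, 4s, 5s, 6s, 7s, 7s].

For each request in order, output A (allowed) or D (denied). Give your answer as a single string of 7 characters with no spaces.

Tracking allowed requests in the window:
  req#1 t=2s: ALLOW
  req#2 t=3s: ALLOW
  req#3 t=4s: ALLOW
  req#4 t=5s: ALLOW
  req#5 t=6s: ALLOW
  req#6 t=7s: ALLOW
  req#7 t=7s: DENY

Answer: AAAAAAD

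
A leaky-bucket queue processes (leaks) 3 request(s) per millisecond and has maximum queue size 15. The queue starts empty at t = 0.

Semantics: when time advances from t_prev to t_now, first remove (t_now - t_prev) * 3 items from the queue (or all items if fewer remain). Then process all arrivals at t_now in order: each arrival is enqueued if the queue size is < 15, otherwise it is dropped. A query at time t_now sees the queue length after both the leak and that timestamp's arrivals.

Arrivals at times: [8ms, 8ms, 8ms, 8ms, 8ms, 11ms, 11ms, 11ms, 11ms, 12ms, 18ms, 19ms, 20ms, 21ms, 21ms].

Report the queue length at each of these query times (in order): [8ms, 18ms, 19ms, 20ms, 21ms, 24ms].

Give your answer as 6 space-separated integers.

Answer: 5 1 1 1 2 0

Derivation:
Queue lengths at query times:
  query t=8ms: backlog = 5
  query t=18ms: backlog = 1
  query t=19ms: backlog = 1
  query t=20ms: backlog = 1
  query t=21ms: backlog = 2
  query t=24ms: backlog = 0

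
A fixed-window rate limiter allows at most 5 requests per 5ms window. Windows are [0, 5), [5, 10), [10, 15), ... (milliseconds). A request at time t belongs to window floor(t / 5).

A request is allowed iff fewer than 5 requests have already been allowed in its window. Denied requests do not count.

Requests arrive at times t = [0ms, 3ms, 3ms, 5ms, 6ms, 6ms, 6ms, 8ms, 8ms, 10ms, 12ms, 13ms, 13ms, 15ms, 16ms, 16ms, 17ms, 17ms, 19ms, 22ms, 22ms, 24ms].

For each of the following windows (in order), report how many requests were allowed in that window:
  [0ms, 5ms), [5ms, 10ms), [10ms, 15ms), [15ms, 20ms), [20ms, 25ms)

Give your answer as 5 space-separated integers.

Answer: 3 5 4 5 3

Derivation:
Processing requests:
  req#1 t=0ms (window 0): ALLOW
  req#2 t=3ms (window 0): ALLOW
  req#3 t=3ms (window 0): ALLOW
  req#4 t=5ms (window 1): ALLOW
  req#5 t=6ms (window 1): ALLOW
  req#6 t=6ms (window 1): ALLOW
  req#7 t=6ms (window 1): ALLOW
  req#8 t=8ms (window 1): ALLOW
  req#9 t=8ms (window 1): DENY
  req#10 t=10ms (window 2): ALLOW
  req#11 t=12ms (window 2): ALLOW
  req#12 t=13ms (window 2): ALLOW
  req#13 t=13ms (window 2): ALLOW
  req#14 t=15ms (window 3): ALLOW
  req#15 t=16ms (window 3): ALLOW
  req#16 t=16ms (window 3): ALLOW
  req#17 t=17ms (window 3): ALLOW
  req#18 t=17ms (window 3): ALLOW
  req#19 t=19ms (window 3): DENY
  req#20 t=22ms (window 4): ALLOW
  req#21 t=22ms (window 4): ALLOW
  req#22 t=24ms (window 4): ALLOW

Allowed counts by window: 3 5 4 5 3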